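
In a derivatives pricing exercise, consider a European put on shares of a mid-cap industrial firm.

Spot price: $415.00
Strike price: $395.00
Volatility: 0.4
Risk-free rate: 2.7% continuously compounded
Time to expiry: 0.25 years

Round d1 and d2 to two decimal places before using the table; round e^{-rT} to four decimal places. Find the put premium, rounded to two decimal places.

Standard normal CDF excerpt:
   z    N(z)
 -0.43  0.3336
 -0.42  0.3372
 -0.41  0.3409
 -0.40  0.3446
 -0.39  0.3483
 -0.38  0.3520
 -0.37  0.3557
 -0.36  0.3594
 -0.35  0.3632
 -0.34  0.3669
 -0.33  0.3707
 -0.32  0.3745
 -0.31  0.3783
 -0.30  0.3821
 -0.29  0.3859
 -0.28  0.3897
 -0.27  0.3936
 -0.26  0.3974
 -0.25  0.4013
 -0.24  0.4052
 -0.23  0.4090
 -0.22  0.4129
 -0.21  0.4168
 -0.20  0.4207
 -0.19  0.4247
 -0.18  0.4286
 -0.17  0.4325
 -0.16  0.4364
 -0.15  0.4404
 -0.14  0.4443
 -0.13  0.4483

$22.08

σ√T = 0.4 × 0.5000 = 0.2000
d₁ = [ln(415/395) + (0.027 + ½·0.4²)·0.25] / (σ√T) = (0.0494 + 0.0268) / 0.2000 = 0.3807 which rounds to 0.38
d₂ = 0.3807 − 0.2000 = 0.1807 which rounds to 0.18
exp(−rT) = exp(−0.027·0.25) = 0.9933
P = 395·0.9933·N(-0.18) − 415·N(-0.38) = 395·0.9933·0.4286 − 415·0.3520 = 168.1627 − 146.0800 = 22.0827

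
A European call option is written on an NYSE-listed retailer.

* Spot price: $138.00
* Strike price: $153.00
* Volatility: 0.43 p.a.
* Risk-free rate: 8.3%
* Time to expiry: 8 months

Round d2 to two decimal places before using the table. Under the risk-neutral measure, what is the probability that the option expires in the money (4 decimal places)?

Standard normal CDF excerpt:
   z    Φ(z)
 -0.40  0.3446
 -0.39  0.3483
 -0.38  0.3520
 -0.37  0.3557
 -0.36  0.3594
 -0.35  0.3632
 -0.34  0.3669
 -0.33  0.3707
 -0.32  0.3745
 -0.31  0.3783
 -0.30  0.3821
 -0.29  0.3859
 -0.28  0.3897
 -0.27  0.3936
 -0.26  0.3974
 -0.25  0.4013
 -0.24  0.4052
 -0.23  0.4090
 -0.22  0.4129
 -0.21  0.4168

0.3783

σ√T = 0.43·√0.6667 = 0.3511
d₁ = [ln(138/153) + (0.083 + ½·0.43²)·0.6667] / (σ√T) = (-0.1032 + 0.1170) / 0.3511 = 0.0393 which rounds to 0.04
d₂ = 0.0393 − 0.3511 = -0.3118 which rounds to -0.31
Risk-neutral Pr[S_T > K] = N(d₂) = N(-0.31) = 0.3783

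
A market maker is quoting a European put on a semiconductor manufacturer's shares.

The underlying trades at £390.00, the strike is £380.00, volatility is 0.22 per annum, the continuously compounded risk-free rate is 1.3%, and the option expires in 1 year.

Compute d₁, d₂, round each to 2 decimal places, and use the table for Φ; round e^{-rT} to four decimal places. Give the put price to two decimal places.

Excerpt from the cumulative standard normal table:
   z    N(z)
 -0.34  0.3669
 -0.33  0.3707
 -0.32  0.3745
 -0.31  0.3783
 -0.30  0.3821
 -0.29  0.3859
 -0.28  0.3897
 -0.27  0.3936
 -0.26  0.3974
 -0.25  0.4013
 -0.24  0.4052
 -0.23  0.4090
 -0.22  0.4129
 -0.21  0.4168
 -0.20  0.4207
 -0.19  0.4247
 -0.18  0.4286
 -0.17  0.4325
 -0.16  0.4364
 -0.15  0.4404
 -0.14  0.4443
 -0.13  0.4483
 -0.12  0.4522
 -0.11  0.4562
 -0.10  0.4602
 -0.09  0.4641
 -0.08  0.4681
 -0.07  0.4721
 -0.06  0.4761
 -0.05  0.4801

£26.58

σ√T = 0.22·√1 = 0.2200
d₁ = [ln(390/380) + (0.013 + 0.22²/2)·1] / 0.2200 = [0.0260 + 0.0372] / 0.2200 = 0.2872 ≈ 0.29
d₂ = d₁ − σ√T = 0.2872 − 0.2200 = 0.0672 ≈ 0.07
e^(−rT) = e^(−0.013·1) = 0.9871
N(−d₂) = N(-0.07) = 0.4721;  N(−d₁) = N(-0.29) = 0.3859
P = 380·0.9871·0.4721 − 390·0.3859 = 177.0838 − 150.5010 = 26.5828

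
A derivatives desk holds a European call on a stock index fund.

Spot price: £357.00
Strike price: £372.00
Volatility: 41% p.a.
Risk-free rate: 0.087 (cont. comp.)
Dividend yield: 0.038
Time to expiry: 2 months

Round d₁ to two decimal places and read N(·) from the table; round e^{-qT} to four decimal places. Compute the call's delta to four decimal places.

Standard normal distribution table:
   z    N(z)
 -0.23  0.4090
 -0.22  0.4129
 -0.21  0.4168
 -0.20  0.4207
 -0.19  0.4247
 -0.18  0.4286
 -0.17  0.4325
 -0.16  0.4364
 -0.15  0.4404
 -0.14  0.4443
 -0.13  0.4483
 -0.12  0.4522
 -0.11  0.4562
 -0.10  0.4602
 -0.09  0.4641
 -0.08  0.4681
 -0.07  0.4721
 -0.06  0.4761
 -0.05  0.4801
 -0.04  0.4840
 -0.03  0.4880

σ√T = 0.41 × 0.4082 = 0.1674
d₁ = [ln(357/372) + (0.087 − 0.038 + ½·0.41²)·0.1667] / (σ√T) = (-0.0412 + 0.0222) / 0.1674 = -0.1134 → -0.11
N(d₁) = N(-0.11) = 0.4562
Δ_call = e^(−qT)·N(d₁) = 0.9937·0.4562 = 0.4533

0.4533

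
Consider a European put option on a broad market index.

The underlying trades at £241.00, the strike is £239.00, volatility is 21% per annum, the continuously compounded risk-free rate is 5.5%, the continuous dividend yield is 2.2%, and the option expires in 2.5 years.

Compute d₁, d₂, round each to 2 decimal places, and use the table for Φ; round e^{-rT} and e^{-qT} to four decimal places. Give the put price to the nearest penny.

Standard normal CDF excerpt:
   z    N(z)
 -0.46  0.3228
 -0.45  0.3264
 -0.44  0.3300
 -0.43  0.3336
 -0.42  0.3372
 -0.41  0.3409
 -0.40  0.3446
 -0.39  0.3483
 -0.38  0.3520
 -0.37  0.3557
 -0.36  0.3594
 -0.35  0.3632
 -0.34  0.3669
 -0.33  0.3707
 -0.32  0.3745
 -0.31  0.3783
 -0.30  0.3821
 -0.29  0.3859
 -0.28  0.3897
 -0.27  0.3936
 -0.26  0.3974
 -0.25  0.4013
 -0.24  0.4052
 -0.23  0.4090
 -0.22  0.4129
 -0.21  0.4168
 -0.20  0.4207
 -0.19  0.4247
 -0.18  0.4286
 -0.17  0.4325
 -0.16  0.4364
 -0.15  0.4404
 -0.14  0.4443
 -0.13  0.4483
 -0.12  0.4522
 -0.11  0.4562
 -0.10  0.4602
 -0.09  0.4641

£19.75

σ√T = 0.21 × 1.5811 = 0.3320
d₁ = [ln(241/239) + (0.055 − 0.022 + 0.21²/2)·2.5] / 0.3320 = [0.0083 + 0.1376] / 0.3320 = 0.4396 → 0.44
d₂ = d₁ − σ√T = 0.4396 − 0.3320 = 0.1075 → 0.11
exp(−qT) = exp(−0.022·2.5) = 0.9465;  exp(−rT) = exp(−0.055·2.5) = 0.8715
N(−d₂) = N(-0.11) = 0.4562;  N(−d₁) = N(-0.44) = 0.3300
P = 239·0.8715·0.4562 − 241·0.9465·0.3300 = 95.0212 − 75.2751 = 19.7461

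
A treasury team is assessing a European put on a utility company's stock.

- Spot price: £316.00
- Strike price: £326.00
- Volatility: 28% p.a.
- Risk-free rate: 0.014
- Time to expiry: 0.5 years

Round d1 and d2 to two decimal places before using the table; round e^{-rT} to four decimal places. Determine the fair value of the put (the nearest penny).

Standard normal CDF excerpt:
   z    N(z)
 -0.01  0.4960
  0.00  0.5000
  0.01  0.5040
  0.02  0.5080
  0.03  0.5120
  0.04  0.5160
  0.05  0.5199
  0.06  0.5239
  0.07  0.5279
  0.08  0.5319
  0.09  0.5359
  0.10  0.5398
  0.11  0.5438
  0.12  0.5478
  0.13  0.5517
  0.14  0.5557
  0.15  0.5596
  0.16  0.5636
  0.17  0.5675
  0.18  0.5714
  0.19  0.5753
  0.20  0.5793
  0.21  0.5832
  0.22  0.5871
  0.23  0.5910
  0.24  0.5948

σ√T = 0.28 × 0.7071 = 0.1980
d₁ = [ln(316/326) + (0.014 + 0.28²/2)·0.5] / 0.1980 = [-0.0312 + 0.0266] / 0.1980 = -0.0230 which rounds to -0.02
d₂ = d₁ − σ√T = -0.0230 − 0.1980 = -0.2210 which rounds to -0.22
e^(−rT) = e^(−0.014·0.5) = 0.9930
N(−d₂) = N(0.22) = 0.5871;  N(−d₁) = N(0.02) = 0.5080
P = 326·0.9930·0.5871 − 316·0.5080 = 190.0548 − 160.5280 = 29.5268

£29.53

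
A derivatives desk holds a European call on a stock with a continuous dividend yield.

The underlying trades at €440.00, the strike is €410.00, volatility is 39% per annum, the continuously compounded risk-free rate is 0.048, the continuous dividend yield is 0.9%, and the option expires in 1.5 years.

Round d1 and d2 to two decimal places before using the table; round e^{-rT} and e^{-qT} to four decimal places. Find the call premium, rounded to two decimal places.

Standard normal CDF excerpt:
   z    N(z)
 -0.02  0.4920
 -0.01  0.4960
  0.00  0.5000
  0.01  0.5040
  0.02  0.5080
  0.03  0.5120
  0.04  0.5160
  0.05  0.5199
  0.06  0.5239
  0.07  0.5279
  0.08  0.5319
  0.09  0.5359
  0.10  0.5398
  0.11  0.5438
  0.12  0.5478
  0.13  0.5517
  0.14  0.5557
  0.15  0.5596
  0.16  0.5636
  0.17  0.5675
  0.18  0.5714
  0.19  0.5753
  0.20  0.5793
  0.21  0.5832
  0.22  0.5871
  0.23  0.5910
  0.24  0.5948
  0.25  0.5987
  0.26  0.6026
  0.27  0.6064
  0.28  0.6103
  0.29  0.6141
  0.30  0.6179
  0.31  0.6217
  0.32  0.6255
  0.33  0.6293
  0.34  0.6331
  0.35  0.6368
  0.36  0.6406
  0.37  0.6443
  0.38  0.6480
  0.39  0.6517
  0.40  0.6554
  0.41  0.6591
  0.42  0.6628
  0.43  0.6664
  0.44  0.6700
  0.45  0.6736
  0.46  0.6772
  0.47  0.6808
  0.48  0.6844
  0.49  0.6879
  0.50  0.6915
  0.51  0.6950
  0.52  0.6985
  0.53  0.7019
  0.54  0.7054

σ√T = 0.39 × 1.2247 = 0.4777
d₁ = [ln(440/410) + (0.048 − 0.009 + 0.39²/2)·1.5] / 0.4777 = [0.0706 + 0.1726] / 0.4777 = 0.5091 ≈ 0.51
d₂ = d₁ − σ√T = 0.5091 − 0.4777 = 0.0315 ≈ 0.03
e^(−qT) = e^(−0.009·1.5) = 0.9866;  e^(−rT) = e^(−0.048·1.5) = 0.9305
N(d₁) = N(0.51) = 0.6950;  N(d₂) = N(0.03) = 0.5120
C = 440·0.9866·0.6950 − 410·0.9305·0.5120 = 301.7023 − 195.3306 = 106.3717

€106.37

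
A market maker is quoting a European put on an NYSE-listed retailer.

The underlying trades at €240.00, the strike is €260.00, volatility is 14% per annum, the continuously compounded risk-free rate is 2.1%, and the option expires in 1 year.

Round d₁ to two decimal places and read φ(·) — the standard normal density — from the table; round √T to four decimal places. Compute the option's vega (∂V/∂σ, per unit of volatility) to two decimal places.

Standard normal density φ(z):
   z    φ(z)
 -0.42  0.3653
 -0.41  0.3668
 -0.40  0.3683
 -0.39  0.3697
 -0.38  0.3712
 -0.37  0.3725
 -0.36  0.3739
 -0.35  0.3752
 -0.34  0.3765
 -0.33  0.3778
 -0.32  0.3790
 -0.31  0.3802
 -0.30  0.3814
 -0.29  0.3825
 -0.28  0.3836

90.05

σ√T = 0.14 × 1.0000 = 0.1400
ln(S/K) + (r + σ²/2)T = ln(240/260) + (0.021 + 0.14²/2)·1 = -0.0800 + 0.0308 = -0.0492
d₁ = -0.0492 / 0.1400 = -0.3517 ⇒ -0.35
√T = √1 = 1.0000
φ(d₁) = φ(-0.35) = 0.3752
vega = S·φ(d₁)·√T = 240·0.3752·1.0000 = 90.0480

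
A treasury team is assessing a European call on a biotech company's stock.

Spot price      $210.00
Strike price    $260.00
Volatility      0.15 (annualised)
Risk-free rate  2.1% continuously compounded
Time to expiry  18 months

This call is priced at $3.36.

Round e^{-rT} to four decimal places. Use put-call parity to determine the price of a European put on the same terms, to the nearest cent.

$45.30

exp(−rT) = exp(−0.021·1.5) = 0.9690
Put-call parity: C − P = S − K·e^(−rT) = 210 − 260·0.9690 = 210 − 251.9400 = -41.9400
P = C − (C − P) = 3.36 − (-41.9400) = 45.3000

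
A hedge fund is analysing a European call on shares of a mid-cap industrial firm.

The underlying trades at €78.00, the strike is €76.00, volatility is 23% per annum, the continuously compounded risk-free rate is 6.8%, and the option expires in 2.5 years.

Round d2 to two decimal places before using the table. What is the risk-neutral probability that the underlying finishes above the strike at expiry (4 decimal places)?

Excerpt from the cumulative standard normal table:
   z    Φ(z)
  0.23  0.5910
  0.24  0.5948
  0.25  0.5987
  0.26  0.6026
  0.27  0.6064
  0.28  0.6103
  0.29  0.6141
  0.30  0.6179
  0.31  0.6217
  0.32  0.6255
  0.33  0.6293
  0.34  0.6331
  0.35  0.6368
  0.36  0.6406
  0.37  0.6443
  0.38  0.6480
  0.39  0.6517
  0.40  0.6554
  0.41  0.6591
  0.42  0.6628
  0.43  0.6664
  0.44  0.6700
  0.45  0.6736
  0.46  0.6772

0.6406

σ√T = 0.23·√2.5 = 0.3637
ln(S/K) + (r + σ²/2)T = ln(78/76) + (0.068 + 0.23²/2)·2.5 = 0.0260 + 0.2361 = 0.2621
d₁ = 0.2621 / 0.3637 = 0.7207 → 0.72
d₂ = d₁ − σ√T = 0.7207 − 0.3637 = 0.3571 → 0.36
Pr(exercise) under Q = N(d₂) = 0.6406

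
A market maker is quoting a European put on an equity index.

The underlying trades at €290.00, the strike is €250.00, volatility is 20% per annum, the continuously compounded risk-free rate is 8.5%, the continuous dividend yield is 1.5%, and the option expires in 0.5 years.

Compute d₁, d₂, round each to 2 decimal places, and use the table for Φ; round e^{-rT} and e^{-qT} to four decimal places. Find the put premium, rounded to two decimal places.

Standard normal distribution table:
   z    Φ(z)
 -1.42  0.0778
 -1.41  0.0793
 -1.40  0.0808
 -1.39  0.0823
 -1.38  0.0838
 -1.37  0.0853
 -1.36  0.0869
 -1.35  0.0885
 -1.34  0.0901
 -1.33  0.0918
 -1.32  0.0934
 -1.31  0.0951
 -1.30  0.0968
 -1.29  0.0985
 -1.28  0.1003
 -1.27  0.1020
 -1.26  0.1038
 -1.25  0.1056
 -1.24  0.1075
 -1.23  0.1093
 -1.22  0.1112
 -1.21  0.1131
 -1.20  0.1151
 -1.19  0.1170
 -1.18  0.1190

€1.64

T = 0.5;  σ√T = 0.1414
d₁ = [ln(290/250) + (0.085 − 0.015 + 0.2²/2)·0.5] / 0.1414 = [0.1484 + 0.0450] / 0.1414 = 1.3677 ⇒ 1.37
d₂ = d₁ − σ√T = 1.3677 − 0.1414 = 1.2263 ⇒ 1.23
e^(−qT) = e^(−0.015·0.5) = 0.9925;  e^(−rT) = e^(−0.085·0.5) = 0.9584
N(−d₂) = N(-1.23) = 0.1093;  N(−d₁) = N(-1.37) = 0.0853
P = 250·0.9584·0.1093 − 290·0.9925·0.0853 = 26.1883 − 24.5515 = 1.6368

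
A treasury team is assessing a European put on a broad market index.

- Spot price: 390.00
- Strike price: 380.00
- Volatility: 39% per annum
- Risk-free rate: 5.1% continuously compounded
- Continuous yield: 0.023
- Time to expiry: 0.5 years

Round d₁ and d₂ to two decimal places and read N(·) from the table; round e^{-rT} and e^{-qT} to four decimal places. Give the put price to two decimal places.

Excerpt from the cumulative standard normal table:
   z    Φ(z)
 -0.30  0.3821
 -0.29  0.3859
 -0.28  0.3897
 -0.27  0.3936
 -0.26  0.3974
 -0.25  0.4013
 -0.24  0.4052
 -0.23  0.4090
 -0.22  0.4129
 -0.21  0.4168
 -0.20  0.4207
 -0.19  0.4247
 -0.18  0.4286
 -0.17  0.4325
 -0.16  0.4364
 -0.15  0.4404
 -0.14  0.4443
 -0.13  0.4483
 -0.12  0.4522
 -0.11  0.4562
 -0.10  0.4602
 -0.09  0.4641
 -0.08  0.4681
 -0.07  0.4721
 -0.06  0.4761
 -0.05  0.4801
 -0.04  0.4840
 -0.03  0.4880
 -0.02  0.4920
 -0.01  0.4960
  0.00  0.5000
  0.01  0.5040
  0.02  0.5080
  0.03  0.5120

33.48

T = 0.5;  σ√T = 0.2758
d₁ = [ln(390/380) + (0.051 − 0.023 + 0.39²/2)·0.5] / 0.2758 = [0.0260 + 0.0520] / 0.2758 = 0.2828 which rounds to 0.28
d₂ = d₁ − σ√T = 0.2828 − 0.2758 = 0.0071 which rounds to 0.01
exp(−qT) = exp(−0.023·0.5) = 0.9886;  exp(−rT) = exp(−0.051·0.5) = 0.9748
P = 380·0.9748·N(-0.01) − 390·0.9886·N(-0.28) = 380·0.9748·0.4960 − 390·0.9886·0.3897 = 183.7303 − 150.2504 = 33.4799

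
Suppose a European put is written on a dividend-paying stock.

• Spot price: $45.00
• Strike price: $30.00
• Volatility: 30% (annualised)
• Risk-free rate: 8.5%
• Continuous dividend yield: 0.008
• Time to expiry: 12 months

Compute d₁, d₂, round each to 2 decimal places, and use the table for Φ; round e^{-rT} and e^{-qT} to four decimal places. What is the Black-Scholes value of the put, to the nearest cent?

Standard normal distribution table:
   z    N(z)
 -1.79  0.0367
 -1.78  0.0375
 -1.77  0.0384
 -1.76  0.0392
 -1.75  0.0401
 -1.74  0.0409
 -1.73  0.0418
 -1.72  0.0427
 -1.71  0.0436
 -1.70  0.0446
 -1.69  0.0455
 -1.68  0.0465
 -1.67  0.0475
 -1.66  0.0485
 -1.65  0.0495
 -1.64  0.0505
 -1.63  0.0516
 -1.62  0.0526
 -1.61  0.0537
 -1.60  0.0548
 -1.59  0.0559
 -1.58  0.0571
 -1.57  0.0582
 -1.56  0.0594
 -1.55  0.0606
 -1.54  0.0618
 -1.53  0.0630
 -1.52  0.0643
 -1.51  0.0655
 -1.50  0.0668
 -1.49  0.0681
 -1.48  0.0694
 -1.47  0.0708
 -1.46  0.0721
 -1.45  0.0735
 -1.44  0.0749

$0.24

σ√T = 0.3·√1 = 0.3000
ln(S/K) + (r − q + σ²/2)T = ln(45/30) + (0.085 − 0.008 + 0.3²/2)·1 = 0.4055 + 0.1220 = 0.5275
d₁ = 0.5275 / 0.3000 = 1.7582 which rounds to 1.76
d₂ = d₁ − σ√T = 1.7582 − 0.3000 = 1.4582 which rounds to 1.46
exp(−qT) = exp(−0.008·1) = 0.9920;  exp(−rT) = exp(−0.085·1) = 0.9185
N(−d₂) = N(-1.46) = 0.0721;  N(−d₁) = N(-1.76) = 0.0392
P = 30·0.9185·0.0721 − 45·0.9920·0.0392 = 1.9867 − 1.7499 = 0.2368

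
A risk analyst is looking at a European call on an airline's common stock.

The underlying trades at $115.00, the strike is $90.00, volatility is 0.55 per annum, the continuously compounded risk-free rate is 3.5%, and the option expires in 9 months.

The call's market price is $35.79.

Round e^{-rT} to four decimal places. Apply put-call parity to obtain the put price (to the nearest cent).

$8.46

e^(−rT) = e^(−0.035·0.75) = 0.9741
Put-call parity: C − P = S − K·e^(−rT) = 115 − 90·0.9741 = 115 − 87.6690 = 27.3310
P = C − (C − P) = 35.79 − (27.3310) = 8.4590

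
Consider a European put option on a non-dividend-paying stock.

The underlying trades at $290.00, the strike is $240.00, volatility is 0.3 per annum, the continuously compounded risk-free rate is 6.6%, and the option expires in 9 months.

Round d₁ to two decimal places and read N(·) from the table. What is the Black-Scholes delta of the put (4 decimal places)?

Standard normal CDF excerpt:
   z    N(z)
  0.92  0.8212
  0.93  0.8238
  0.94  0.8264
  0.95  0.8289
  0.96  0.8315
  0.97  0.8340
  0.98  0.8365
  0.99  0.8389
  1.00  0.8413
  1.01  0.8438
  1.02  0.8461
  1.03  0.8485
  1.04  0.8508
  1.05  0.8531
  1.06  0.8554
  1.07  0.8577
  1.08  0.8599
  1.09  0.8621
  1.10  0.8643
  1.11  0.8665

σ√T = 0.3·√0.75 = 0.2598
d₁ = [ln(290/240) + (0.066 + 0.3²/2)·0.75] / 0.2598 = [0.1892 + 0.0833] / 0.2598 = 1.0488 which rounds to 1.05
N(d₁) = N(1.05) = 0.8531
Δ_put = N(d₁) − 1 = 0.8531 − 1 = -0.1469

-0.1469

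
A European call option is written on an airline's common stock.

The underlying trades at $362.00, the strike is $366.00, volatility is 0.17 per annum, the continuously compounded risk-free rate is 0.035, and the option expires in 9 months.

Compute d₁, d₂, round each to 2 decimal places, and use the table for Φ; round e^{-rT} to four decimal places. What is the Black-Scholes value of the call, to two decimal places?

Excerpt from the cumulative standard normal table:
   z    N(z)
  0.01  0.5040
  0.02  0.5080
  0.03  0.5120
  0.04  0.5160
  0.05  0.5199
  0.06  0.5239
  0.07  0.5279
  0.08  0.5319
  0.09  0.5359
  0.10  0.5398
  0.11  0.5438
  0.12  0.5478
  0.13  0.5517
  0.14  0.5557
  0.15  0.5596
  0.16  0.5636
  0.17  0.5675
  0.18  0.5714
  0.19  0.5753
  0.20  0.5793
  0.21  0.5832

$24.31

σ√T = 0.17·√0.75 = 0.1472
d₁ = [ln(362/366) + (0.035 + 0.17²/2)·0.75] / 0.1472 = [-0.0110 + 0.0371] / 0.1472 = 0.1773 → 0.18
d₂ = d₁ − σ√T = 0.1773 − 0.1472 = 0.0300 → 0.03
e^(−rT) = e^(−0.035·0.75) = 0.9741
N(d₁) = N(0.18) = 0.5714;  N(d₂) = N(0.03) = 0.5120
C = 362·0.5714 − 366·0.9741·0.5120 = 206.8468 − 182.5385 = 24.3083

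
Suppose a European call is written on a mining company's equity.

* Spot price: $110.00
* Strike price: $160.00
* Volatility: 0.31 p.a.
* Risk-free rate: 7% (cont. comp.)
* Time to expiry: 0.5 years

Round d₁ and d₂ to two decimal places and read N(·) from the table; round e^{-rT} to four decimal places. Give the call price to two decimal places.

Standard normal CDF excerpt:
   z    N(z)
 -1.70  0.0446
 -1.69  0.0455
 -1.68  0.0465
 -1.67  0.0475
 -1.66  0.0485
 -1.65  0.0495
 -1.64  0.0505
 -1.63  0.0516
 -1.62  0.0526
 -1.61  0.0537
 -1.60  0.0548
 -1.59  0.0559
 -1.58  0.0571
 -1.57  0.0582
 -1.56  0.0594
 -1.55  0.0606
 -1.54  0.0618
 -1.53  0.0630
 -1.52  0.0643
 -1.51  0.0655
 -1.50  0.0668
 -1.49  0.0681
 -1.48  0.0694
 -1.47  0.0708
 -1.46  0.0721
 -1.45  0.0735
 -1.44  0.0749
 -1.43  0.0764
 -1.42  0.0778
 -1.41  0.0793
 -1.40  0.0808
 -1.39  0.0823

$0.75

σ√T = 0.31 × 0.7071 = 0.2192
d₁ = [ln(110/160) + (0.07 + 0.31²/2)·0.5] / 0.2192 = [-0.3747 + 0.0590] / 0.2192 = -1.4401 ≈ -1.44
d₂ = d₁ − σ√T = -1.4401 − 0.2192 = -1.6593 ≈ -1.66
exp(−rT) = exp(−0.07·0.5) = 0.9656
N(d₁) = N(-1.44) = 0.0749;  N(d₂) = N(-1.66) = 0.0485
C = 110·0.0749 − 160·0.9656·0.0485 = 8.2390 − 7.4931 = 0.7459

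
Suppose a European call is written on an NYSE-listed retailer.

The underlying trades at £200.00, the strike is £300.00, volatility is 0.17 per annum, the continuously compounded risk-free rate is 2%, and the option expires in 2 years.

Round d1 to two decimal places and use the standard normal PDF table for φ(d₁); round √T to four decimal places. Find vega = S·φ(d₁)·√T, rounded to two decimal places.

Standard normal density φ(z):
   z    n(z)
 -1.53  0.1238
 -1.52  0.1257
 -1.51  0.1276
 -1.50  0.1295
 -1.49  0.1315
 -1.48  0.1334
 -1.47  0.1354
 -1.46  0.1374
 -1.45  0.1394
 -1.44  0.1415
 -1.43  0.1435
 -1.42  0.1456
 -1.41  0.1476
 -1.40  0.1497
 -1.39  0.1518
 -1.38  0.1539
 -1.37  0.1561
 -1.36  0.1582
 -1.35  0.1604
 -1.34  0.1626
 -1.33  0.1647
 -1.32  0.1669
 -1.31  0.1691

42.34

σ√T = 0.17·√2 = 0.2404
d₁ = [ln(200/300) + (0.02 + 0.17²/2)·2] / 0.2404 = [-0.4055 + 0.0689] / 0.2404 = -1.3999 → -1.40
√T = √2 = 1.4142
φ(d₁) = φ(-1.40) = 0.1497
vega = S·φ(d₁)·√T = 200·0.1497·1.4142 = 42.3411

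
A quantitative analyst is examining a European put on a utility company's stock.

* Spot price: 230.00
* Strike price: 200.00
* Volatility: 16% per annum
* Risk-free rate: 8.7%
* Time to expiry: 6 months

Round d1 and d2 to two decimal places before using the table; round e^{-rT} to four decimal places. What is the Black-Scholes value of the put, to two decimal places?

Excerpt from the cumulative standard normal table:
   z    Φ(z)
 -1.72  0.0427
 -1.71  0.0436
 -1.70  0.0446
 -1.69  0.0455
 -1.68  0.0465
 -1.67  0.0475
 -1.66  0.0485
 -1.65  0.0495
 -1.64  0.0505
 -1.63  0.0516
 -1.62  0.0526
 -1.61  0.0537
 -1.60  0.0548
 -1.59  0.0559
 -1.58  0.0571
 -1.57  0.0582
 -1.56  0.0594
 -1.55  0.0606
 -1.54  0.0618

0.68

σ√T = 0.16 × 0.7071 = 0.1131
d₁ = [ln(230/200) + (0.087 + 0.16²/2)·0.5] / 0.1131 = [0.1398 + 0.0499] / 0.1131 = 1.6764 which rounds to 1.68
d₂ = d₁ − σ√T = 1.6764 − 0.1131 = 1.5633 which rounds to 1.56
exp(−rT) = exp(−0.087·0.5) = 0.9574
N(−d₂) = N(-1.56) = 0.0594;  N(−d₁) = N(-1.68) = 0.0465
P = 200·0.9574·0.0594 − 230·0.0465 = 11.3739 − 10.6950 = 0.6789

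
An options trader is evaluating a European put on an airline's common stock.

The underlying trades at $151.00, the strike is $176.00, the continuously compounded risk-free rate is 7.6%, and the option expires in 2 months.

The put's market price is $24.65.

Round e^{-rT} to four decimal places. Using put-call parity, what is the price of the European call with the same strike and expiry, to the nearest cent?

$1.87

e^(−rT) = e^(−0.076·0.1667) = 0.9874
Put-call parity: C − P = S − K·e^(−rT) = 151 − 176·0.9874 = 151 − 173.7824 = -22.7824
C = P + (C − P) = 24.65 + (-22.7824) = 1.8676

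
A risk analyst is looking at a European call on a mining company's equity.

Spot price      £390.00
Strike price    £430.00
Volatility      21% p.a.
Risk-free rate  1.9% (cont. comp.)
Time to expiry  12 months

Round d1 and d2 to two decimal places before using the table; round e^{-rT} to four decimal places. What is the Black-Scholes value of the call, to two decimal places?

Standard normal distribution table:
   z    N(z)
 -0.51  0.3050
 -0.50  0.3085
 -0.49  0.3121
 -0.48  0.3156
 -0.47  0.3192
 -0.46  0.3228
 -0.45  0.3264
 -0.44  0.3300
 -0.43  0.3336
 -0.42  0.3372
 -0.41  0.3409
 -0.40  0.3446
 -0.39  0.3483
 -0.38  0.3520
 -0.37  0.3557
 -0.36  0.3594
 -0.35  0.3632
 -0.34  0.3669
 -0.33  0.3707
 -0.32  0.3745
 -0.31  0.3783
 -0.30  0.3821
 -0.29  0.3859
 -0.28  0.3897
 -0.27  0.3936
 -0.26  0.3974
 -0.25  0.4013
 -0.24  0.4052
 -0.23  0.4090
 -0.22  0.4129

σ√T = 0.21·√1 = 0.2100
d₁ = [ln(390/430) + (0.019 + 0.21²/2)·1] / 0.2100 = [-0.0976 + 0.0410] / 0.2100 = -0.2695 ≈ -0.27
d₂ = d₁ − σ√T = -0.2695 − 0.2100 = -0.4795 ≈ -0.48
exp(−rT) = exp(−0.019·1) = 0.9812
N(d₁) = N(-0.27) = 0.3936;  N(d₂) = N(-0.48) = 0.3156
C = 390·0.3936 − 430·0.9812·0.3156 = 153.5040 − 133.1567 = 20.3473

£20.35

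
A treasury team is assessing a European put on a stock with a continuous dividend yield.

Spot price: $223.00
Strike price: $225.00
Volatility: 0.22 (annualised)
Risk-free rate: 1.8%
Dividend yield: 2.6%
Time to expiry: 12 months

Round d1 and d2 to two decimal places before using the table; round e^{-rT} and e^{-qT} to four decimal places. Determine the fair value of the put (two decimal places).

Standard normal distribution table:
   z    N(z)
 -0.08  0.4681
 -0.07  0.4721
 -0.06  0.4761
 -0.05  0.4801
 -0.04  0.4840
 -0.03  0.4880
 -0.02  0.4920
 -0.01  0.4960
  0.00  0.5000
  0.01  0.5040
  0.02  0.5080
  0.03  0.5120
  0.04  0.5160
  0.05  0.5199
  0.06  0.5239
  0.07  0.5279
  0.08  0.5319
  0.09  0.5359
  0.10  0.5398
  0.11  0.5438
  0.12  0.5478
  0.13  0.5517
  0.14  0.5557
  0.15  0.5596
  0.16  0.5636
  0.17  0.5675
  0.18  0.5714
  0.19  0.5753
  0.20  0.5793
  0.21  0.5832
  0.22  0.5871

σ√T = 0.22·√1 = 0.2200
ln(S/K) + (r − q + σ²/2)T = ln(223/225) + (0.018 − 0.026 + 0.22²/2)·1 = -0.0089 + 0.0162 = 0.0073
d₁ = 0.0073 / 0.2200 = 0.0331 which rounds to 0.03
d₂ = d₁ − σ√T = 0.0331 − 0.2200 = -0.1869 which rounds to -0.19
e^(−qT) = e^(−0.026·1) = 0.9743;  e^(−rT) = e^(−0.018·1) = 0.9822
P = 225·0.9822·N(0.19) − 223·0.9743·N(-0.03) = 225·0.9822·0.5753 − 223·0.9743·0.4880 = 127.1384 − 106.0272 = 21.1112

$21.11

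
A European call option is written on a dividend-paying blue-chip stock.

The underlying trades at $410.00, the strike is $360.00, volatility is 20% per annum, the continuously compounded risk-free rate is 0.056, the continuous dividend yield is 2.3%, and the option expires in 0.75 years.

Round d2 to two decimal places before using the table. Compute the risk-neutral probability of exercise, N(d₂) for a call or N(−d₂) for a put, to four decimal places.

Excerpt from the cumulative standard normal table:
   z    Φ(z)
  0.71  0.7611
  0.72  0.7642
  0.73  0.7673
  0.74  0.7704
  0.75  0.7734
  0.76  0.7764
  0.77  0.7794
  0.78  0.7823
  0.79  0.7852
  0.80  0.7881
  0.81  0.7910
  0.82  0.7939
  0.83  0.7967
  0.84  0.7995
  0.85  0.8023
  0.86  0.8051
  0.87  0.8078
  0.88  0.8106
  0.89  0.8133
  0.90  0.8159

0.7910

T = 0.75;  σ√T = 0.1732
d₁ = [ln(410/360) + (0.056 − 0.023 + ½·0.2²)·0.75] / (σ√T) = (0.1301 + 0.0398) / 0.1732 = 0.9804 → 0.98
d₂ = 0.9804 − 0.1732 = 0.8072 → 0.81
Risk-neutral Pr[S_T > K] = N(d₂) = N(0.81) = 0.7910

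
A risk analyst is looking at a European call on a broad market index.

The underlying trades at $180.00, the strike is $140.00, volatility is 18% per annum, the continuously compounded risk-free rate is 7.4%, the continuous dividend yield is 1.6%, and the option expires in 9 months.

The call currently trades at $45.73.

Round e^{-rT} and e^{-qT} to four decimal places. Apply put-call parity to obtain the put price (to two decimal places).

$0.31

exp(−qT) = exp(−0.016·0.75) = 0.9881;  exp(−rT) = exp(−0.074·0.75) = 0.9460
Put-call parity: C − P = S·e^(−qT) − K·e^(−rT) = 180·0.9881 − 140·0.9460 = 177.8580 − 132.4400 = 45.4180
P = C − (C − P) = 45.73 − (45.4180) = 0.3120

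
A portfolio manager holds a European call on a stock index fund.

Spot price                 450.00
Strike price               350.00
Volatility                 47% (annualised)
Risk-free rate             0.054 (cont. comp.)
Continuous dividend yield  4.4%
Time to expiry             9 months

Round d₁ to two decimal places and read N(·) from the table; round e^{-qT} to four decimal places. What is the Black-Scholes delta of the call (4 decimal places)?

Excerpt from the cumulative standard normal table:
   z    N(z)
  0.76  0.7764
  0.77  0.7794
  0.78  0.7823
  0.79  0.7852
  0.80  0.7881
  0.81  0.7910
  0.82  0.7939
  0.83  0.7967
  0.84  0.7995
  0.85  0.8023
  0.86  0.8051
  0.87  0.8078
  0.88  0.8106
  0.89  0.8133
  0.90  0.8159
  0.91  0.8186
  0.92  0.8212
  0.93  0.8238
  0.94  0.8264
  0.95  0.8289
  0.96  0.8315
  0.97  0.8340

σ√T = 0.47·√0.75 = 0.4070
d₁ = [ln(450/350) + (0.054 − 0.044 + 0.47²/2)·0.75] / 0.4070 = [0.2513 + 0.0903] / 0.4070 = 0.8394 → 0.84
N(d₁) = N(0.84) = 0.7995
Δ_call = e^(−qT)·N(d₁) = 0.9675·0.7995 = 0.7735

0.7735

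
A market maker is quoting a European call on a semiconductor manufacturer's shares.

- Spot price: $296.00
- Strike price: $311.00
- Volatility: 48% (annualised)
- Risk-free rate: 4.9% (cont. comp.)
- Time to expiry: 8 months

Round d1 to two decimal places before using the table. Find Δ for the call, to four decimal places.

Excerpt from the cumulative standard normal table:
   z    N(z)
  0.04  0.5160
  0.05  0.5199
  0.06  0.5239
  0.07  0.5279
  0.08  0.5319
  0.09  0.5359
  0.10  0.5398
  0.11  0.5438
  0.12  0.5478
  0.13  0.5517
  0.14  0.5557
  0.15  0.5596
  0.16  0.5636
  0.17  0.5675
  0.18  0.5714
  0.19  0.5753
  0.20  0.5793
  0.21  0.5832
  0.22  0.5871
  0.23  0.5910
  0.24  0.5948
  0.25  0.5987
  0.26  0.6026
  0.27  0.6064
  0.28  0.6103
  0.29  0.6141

σ√T = 0.48 × 0.8165 = 0.3919
ln(S/K) + (r + σ²/2)T = ln(296/311) + (0.049 + 0.48²/2)·0.6667 = -0.0494 + 0.1095 = 0.0600
d₁ = 0.0600 / 0.3919 = 0.1532 ⇒ 0.15
N(d₁) = N(0.15) = 0.5596
Δ_call = N(d₁) = 0.5596

0.5596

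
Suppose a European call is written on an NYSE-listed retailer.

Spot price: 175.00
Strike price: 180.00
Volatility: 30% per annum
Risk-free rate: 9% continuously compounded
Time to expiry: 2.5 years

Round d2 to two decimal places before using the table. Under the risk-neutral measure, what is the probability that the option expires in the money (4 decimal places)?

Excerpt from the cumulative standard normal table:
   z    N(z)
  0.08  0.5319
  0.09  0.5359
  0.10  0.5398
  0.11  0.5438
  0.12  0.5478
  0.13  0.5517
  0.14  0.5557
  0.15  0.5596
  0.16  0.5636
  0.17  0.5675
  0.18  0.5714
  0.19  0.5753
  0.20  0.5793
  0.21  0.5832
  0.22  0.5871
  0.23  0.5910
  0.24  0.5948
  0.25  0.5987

0.5714

T = 2.5;  σ√T = 0.4743
d₁ = [ln(175/180) + (0.09 + 0.3²/2)·2.5] / 0.4743 = [-0.0282 + 0.3375] / 0.4743 = 0.6521 ≈ 0.65
d₂ = d₁ − σ√T = 0.6521 − 0.4743 = 0.1778 ≈ 0.18
Pr(exercise) under Q = N(d₂) = 0.5714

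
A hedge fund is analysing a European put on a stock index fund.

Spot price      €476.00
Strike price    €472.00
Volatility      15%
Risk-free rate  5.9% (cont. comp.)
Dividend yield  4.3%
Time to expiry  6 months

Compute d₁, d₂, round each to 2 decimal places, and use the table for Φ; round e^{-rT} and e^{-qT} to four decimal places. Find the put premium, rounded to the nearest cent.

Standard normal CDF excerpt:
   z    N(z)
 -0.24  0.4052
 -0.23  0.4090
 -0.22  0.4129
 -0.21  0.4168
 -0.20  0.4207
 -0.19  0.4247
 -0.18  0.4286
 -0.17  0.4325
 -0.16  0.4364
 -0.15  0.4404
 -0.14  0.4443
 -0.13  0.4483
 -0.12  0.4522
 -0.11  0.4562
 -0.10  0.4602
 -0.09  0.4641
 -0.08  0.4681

σ√T = 0.15·√0.5 = 0.1061
ln(S/K) + (r − q + σ²/2)T = ln(476/472) + (0.059 − 0.043 + 0.15²/2)·0.5 = 0.0084 + 0.0136 = 0.0221
d₁ = 0.0221 / 0.1061 = 0.2080 ≈ 0.21
d₂ = d₁ − σ√T = 0.2080 − 0.1061 = 0.1020 ≈ 0.10
e^(−qT) = e^(−0.043·0.5) = 0.9787;  e^(−rT) = e^(−0.059·0.5) = 0.9709
N(−d₂) = N(-0.10) = 0.4602;  N(−d₁) = N(-0.21) = 0.4168
P = 472·0.9709·0.4602 − 476·0.9787·0.4168 = 210.8935 − 194.1709 = 16.7225

€16.72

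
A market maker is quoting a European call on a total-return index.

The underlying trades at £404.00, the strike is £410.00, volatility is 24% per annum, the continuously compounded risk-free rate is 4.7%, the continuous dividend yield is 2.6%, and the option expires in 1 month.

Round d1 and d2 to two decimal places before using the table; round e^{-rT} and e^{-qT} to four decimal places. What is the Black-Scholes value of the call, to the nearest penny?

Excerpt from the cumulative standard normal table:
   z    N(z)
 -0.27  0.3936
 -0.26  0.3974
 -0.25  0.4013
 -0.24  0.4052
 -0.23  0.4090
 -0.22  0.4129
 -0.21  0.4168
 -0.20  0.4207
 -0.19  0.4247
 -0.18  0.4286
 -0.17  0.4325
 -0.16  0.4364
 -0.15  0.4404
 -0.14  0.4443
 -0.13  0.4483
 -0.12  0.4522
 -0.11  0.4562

σ√T = 0.24 × 0.2887 = 0.0693
d₁ = [ln(404/410) + (0.047 − 0.026 + ½·0.24²)·0.08333] / (σ√T) = (-0.0147 + 0.0041) / 0.0693 = -0.1529 → -0.15
d₂ = -0.1529 − 0.0693 = -0.2222 → -0.22
e^(−qT) = e^(−0.026·0.08333) = 0.9978;  e^(−rT) = e^(−0.047·0.08333) = 0.9961
N(d₁) = N(-0.15) = 0.4404;  N(d₂) = N(-0.22) = 0.4129
C = 404·0.9978·0.4404 − 410·0.9961·0.4129 = 177.5302 − 168.6288 = 8.9014

£8.90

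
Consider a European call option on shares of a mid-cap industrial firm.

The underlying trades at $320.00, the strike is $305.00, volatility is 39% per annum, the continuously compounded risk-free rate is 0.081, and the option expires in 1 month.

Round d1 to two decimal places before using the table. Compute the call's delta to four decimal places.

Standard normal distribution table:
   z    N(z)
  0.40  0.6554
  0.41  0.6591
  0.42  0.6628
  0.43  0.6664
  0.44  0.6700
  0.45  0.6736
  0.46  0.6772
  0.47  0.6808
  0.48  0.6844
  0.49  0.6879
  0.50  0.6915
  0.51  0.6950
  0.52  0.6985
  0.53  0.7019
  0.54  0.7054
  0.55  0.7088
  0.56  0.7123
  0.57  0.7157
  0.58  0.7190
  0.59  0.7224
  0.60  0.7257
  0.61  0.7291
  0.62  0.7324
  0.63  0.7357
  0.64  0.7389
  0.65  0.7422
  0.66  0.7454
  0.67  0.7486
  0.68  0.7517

T = 0.08333;  σ√T = 0.1126
ln(S/K) + (r + σ²/2)T = ln(320/305) + (0.081 + 0.39²/2)·0.08333 = 0.0480 + 0.0131 = 0.0611
d₁ = 0.0611 / 0.1126 = 0.5427 → 0.54
N(d₁) = N(0.54) = 0.7054
Δ_call = N(d₁) = 0.7054

0.7054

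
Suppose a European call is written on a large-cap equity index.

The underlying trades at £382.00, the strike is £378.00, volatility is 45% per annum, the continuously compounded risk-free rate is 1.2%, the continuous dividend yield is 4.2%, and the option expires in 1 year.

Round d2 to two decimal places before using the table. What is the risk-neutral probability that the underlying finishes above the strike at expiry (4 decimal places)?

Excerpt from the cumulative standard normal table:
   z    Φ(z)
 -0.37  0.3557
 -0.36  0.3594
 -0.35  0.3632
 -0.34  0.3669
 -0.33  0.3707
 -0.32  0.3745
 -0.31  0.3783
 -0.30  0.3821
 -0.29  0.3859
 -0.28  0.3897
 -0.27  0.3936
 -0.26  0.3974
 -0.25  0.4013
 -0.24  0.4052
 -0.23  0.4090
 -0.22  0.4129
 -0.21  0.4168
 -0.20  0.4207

0.3936

σ√T = 0.45·√1 = 0.4500
ln(S/K) + (r − q + σ²/2)T = ln(382/378) + (0.012 − 0.042 + 0.45²/2)·1 = 0.0105 + 0.0713 = 0.0818
d₁ = 0.0818 / 0.4500 = 0.1817 → 0.18
d₂ = d₁ − σ√T = 0.1817 − 0.4500 = -0.2683 → -0.27
Risk-neutral Pr[S_T > K] = N(d₂) = N(-0.27) = 0.3936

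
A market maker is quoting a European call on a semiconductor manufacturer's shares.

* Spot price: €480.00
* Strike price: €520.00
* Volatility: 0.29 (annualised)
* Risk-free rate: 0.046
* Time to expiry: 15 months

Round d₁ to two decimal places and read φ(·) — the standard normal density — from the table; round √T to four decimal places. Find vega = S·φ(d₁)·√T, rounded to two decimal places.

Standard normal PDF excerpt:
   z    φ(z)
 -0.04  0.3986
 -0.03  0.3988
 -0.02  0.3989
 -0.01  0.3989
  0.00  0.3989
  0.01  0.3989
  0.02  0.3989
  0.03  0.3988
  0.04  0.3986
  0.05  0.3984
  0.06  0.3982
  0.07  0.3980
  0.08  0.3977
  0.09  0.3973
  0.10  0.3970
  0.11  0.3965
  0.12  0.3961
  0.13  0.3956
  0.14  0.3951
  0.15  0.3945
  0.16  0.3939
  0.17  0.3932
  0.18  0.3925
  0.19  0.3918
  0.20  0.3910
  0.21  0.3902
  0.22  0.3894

213.21

σ√T = 0.29·√1.25 = 0.3242
d₁ = [ln(480/520) + (0.046 + 0.29²/2)·1.25] / 0.3242 = [-0.0800 + 0.1101] / 0.3242 = 0.0926 → 0.09
√T = √1.25 = 1.1180
φ(d₁) = φ(0.09) = 0.3973
vega = S·φ(d₁)·√T = 480·0.3973·1.1180 = 213.2071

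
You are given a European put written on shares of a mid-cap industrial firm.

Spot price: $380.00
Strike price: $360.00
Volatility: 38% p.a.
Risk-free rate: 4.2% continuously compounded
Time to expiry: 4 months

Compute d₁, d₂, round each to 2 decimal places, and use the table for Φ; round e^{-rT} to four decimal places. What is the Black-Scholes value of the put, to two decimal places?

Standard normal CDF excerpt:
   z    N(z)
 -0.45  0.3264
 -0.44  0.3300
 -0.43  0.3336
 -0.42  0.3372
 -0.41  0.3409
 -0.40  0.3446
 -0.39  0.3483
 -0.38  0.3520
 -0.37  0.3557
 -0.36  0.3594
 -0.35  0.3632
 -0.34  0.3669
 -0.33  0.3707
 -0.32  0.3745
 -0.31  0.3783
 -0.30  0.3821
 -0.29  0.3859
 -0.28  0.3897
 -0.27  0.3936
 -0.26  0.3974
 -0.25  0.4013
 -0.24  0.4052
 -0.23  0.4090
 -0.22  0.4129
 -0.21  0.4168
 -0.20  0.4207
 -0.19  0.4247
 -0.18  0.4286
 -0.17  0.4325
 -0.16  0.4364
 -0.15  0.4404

$21.21

σ√T = 0.38 × 0.5774 = 0.2194
d₁ = [ln(380/360) + (0.042 + ½·0.38²)·0.3333] / (σ√T) = (0.0541 + 0.0381) / 0.2194 = 0.4199 ≈ 0.42
d₂ = 0.4199 − 0.2194 = 0.2006 ≈ 0.20
exp(−rT) = exp(−0.042·0.3333) = 0.9861
N(−d₂) = N(-0.20) = 0.4207;  N(−d₁) = N(-0.42) = 0.3372
P = 360·0.9861·0.4207 − 380·0.3372 = 149.3468 − 128.1360 = 21.2108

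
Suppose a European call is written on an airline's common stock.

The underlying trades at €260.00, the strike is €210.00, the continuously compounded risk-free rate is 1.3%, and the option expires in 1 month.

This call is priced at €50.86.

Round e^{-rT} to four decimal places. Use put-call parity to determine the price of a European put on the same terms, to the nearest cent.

€0.63

exp(−rT) = exp(−0.013·0.08333) = 0.9989
Put-call parity: C − P = S − K·e^(−rT) = 260 − 210·0.9989 = 260 − 209.7690 = 50.2310
P = C − (C − P) = 50.86 − (50.2310) = 0.6290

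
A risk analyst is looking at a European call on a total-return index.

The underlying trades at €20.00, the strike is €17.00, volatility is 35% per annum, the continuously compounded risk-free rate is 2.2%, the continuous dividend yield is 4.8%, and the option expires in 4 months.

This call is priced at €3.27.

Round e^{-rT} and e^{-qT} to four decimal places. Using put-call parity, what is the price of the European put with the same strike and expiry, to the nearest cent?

e^(−qT) = e^(−0.048·0.3333) = 0.9841;  e^(−rT) = e^(−0.022·0.3333) = 0.9927
Put-call parity: C − P = S·e^(−qT) − K·e^(−rT) = 20·0.9841 − 17·0.9927 = 19.6820 − 16.8759 = 2.8061
P = C − (C − P) = 3.27 − (2.8061) = 0.4639

€0.46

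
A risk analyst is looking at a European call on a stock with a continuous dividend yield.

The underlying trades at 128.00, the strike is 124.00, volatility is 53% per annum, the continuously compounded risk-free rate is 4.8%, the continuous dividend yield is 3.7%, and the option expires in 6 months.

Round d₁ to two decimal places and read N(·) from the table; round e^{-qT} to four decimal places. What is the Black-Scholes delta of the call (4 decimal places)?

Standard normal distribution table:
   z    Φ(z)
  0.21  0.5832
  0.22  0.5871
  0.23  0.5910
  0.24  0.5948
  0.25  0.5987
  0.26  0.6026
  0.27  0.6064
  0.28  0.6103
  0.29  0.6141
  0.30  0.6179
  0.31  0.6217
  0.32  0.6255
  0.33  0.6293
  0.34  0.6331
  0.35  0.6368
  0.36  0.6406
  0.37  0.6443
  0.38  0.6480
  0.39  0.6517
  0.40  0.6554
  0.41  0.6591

0.6029

T = 0.5;  σ√T = 0.3748
d₁ = [ln(128/124) + (0.048 − 0.037 + 0.53²/2)·0.5] / 0.3748 = [0.0317 + 0.0757] / 0.3748 = 0.2868 which rounds to 0.29
N(d₁) = N(0.29) = 0.6141
Δ_call = e^(−qT)·N(d₁) = 0.9817·0.6141 = 0.6029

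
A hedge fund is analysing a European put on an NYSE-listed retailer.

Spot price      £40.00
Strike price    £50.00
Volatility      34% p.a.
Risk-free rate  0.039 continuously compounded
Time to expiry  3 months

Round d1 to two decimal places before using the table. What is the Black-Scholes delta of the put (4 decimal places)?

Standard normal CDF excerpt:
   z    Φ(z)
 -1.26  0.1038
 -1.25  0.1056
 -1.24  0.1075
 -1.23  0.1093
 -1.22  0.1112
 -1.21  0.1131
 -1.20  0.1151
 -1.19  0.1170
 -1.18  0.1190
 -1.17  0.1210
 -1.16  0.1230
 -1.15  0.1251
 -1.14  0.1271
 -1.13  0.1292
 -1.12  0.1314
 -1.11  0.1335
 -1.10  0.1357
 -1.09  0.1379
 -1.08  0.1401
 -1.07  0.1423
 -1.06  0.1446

-0.8790

σ√T = 0.34·√0.25 = 0.1700
ln(S/K) + (r + σ²/2)T = ln(40/50) + (0.039 + 0.34²/2)·0.25 = -0.2231 + 0.0242 = -0.1989
d₁ = -0.1989 / 0.1700 = -1.1703 which rounds to -1.17
N(d₁) = N(-1.17) = 0.1210
Δ_put = N(d₁) − 1 = 0.1210 − 1 = -0.8790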